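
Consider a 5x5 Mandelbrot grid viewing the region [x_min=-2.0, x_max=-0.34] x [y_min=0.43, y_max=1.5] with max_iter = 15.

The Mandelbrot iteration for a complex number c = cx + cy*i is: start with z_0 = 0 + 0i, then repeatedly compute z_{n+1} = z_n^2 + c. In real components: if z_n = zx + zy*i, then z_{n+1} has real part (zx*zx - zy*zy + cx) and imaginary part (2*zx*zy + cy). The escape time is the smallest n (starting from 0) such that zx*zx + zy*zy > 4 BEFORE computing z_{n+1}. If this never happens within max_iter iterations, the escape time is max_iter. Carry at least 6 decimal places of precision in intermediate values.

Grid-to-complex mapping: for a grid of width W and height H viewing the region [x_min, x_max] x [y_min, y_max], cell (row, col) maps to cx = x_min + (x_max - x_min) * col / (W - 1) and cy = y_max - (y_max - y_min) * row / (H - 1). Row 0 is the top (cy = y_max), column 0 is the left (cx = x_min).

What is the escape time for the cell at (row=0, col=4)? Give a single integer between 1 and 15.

Answer: 2

Derivation:
z_0 = 0 + 0i, c = -0.3400 + 1.5000i
Iter 1: z = -0.3400 + 1.5000i, |z|^2 = 2.3656
Iter 2: z = -2.4744 + 0.4800i, |z|^2 = 6.3531
Escaped at iteration 2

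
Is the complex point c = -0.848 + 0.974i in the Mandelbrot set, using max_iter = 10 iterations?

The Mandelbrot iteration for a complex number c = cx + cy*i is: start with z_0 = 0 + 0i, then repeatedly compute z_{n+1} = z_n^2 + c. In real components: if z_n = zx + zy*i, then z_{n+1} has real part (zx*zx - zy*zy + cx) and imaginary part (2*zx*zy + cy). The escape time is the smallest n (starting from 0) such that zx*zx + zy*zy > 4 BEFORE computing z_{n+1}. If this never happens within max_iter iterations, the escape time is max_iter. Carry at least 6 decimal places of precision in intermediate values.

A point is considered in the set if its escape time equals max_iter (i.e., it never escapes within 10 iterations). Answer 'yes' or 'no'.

Answer: no

Derivation:
z_0 = 0 + 0i, c = -0.8480 + 0.9740i
Iter 1: z = -0.8480 + 0.9740i, |z|^2 = 1.6678
Iter 2: z = -1.0776 + -0.6779i, |z|^2 = 1.6207
Iter 3: z = -0.1464 + 2.4350i, |z|^2 = 5.9506
Escaped at iteration 3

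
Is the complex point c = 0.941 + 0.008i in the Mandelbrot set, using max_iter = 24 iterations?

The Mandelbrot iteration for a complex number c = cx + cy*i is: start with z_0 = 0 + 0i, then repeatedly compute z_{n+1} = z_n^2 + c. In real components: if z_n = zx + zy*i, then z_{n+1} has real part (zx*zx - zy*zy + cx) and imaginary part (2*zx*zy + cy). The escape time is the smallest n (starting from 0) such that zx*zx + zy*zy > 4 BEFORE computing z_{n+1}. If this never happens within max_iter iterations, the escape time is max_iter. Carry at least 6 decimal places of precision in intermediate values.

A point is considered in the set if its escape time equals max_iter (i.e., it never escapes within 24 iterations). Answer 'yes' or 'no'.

z_0 = 0 + 0i, c = 0.9410 + 0.0080i
Iter 1: z = 0.9410 + 0.0080i, |z|^2 = 0.8855
Iter 2: z = 1.8264 + 0.0231i, |z|^2 = 3.3363
Iter 3: z = 4.2763 + 0.0922i, |z|^2 = 18.2950
Escaped at iteration 3

Answer: no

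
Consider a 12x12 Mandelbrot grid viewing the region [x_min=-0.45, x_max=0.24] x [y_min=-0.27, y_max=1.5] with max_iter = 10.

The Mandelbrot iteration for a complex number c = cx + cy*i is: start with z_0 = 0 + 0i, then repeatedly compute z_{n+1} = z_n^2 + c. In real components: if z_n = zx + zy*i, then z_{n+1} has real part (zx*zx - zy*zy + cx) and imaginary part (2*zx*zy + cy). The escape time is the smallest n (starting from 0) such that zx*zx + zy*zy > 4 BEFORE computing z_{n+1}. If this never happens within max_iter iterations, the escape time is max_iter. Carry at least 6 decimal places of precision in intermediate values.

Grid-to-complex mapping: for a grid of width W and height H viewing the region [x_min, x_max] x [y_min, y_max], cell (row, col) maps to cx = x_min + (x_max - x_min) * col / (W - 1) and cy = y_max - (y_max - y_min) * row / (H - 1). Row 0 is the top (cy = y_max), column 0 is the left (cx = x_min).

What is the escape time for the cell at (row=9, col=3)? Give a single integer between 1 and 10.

z_0 = 0 + 0i, c = -0.2618 + 0.0518i
Iter 1: z = -0.2618 + 0.0518i, |z|^2 = 0.0712
Iter 2: z = -0.1960 + 0.0247i, |z|^2 = 0.0390
Iter 3: z = -0.2240 + 0.0421i, |z|^2 = 0.0520
Iter 4: z = -0.2134 + 0.0329i, |z|^2 = 0.0466
Iter 5: z = -0.2174 + 0.0378i, |z|^2 = 0.0487
Iter 6: z = -0.2160 + 0.0354i, |z|^2 = 0.0479
Iter 7: z = -0.2164 + 0.0365i, |z|^2 = 0.0482
Iter 8: z = -0.2163 + 0.0360i, |z|^2 = 0.0481
Iter 9: z = -0.2163 + 0.0362i, |z|^2 = 0.0481

Answer: 10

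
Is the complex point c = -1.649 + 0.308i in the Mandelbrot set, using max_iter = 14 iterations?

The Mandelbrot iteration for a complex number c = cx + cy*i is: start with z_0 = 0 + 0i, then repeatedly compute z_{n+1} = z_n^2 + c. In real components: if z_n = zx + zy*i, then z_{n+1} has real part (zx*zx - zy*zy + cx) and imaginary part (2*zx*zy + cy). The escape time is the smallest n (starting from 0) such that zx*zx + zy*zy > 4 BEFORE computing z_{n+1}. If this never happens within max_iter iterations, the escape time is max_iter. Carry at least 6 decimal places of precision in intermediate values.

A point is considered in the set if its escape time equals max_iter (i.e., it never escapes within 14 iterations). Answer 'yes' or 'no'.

z_0 = 0 + 0i, c = -1.6490 + 0.3080i
Iter 1: z = -1.6490 + 0.3080i, |z|^2 = 2.8141
Iter 2: z = 0.9753 + -0.7078i, |z|^2 = 1.4522
Iter 3: z = -1.1987 + -1.0727i, |z|^2 = 2.5874
Iter 4: z = -1.3628 + 2.8795i, |z|^2 = 10.1488
Escaped at iteration 4

Answer: no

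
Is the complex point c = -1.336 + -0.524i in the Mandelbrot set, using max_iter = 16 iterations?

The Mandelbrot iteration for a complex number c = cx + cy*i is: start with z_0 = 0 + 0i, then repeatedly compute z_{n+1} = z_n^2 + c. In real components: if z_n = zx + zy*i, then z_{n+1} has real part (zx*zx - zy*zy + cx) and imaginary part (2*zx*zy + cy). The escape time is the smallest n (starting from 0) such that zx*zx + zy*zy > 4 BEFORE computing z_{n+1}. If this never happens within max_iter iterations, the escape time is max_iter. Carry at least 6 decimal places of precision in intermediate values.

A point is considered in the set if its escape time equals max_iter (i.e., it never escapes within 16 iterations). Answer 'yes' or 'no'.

Answer: no

Derivation:
z_0 = 0 + 0i, c = -1.3360 + -0.5240i
Iter 1: z = -1.3360 + -0.5240i, |z|^2 = 2.0595
Iter 2: z = 0.1743 + 0.8761i, |z|^2 = 0.7980
Iter 3: z = -2.0732 + -0.2185i, |z|^2 = 4.3460
Escaped at iteration 3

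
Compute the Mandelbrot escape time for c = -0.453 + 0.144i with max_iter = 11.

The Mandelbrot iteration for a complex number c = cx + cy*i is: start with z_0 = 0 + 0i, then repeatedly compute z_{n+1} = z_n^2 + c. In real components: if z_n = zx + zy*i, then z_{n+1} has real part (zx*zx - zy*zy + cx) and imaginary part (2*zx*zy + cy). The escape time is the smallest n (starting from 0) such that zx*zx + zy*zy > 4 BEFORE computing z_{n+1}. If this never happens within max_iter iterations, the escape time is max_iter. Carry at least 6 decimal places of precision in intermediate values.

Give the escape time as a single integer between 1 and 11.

z_0 = 0 + 0i, c = -0.4530 + 0.1440i
Iter 1: z = -0.4530 + 0.1440i, |z|^2 = 0.2259
Iter 2: z = -0.2685 + 0.0135i, |z|^2 = 0.0723
Iter 3: z = -0.3811 + 0.1367i, |z|^2 = 0.1639
Iter 4: z = -0.3265 + 0.0398i, |z|^2 = 0.1082
Iter 5: z = -0.3480 + 0.1180i, |z|^2 = 0.1350
Iter 6: z = -0.3458 + 0.0619i, |z|^2 = 0.1234
Iter 7: z = -0.3372 + 0.1012i, |z|^2 = 0.1240
Iter 8: z = -0.3495 + 0.0757i, |z|^2 = 0.1279
Iter 9: z = -0.3366 + 0.0911i, |z|^2 = 0.1216
Iter 10: z = -0.3480 + 0.0827i, |z|^2 = 0.1280

Answer: 11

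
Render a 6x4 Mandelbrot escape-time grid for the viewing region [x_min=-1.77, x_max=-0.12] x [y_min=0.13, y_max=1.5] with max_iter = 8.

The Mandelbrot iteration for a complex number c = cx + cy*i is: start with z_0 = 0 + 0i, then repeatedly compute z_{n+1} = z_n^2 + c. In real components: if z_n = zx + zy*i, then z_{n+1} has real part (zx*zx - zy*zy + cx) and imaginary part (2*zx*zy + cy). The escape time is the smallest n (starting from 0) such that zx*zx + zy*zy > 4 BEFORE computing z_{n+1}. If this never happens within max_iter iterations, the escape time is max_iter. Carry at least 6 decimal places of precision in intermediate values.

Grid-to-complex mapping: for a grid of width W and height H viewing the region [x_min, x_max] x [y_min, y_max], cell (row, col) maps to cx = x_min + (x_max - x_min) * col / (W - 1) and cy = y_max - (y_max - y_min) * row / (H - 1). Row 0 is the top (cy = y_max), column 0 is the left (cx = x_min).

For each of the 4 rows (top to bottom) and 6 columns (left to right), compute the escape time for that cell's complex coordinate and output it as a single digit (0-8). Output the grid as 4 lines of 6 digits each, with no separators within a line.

(row=0, col=0): c = -1.7700 + 1.5000i → escape time 1
(row=0, col=1): c = -1.4400 + 1.5000i → escape time 1
(row=0, col=2): c = -1.1100 + 1.5000i → escape time 2
(row=0, col=3): c = -0.7800 + 1.5000i → escape time 2
(row=0, col=4): c = -0.4500 + 1.5000i → escape time 2
(row=0, col=5): c = -0.1200 + 1.5000i → escape time 2
(row=1, col=0): c = -1.7700 + 1.0433i → escape time 1
(row=1, col=1): c = -1.4400 + 1.0433i → escape time 2
(row=1, col=2): c = -1.1100 + 1.0433i → escape time 3
(row=1, col=3): c = -0.7800 + 1.0433i → escape time 3
(row=1, col=4): c = -0.4500 + 1.0433i → escape time 4
(row=1, col=5): c = -0.1200 + 1.0433i → escape time 7
(row=2, col=0): c = -1.7700 + 0.5867i → escape time 3
(row=2, col=1): c = -1.4400 + 0.5867i → escape time 3
(row=2, col=2): c = -1.1100 + 0.5867i → escape time 4
(row=2, col=3): c = -0.7800 + 0.5867i → escape time 5
(row=2, col=4): c = -0.4500 + 0.5867i → escape time 8
(row=2, col=5): c = -0.1200 + 0.5867i → escape time 8
(row=3, col=0): c = -1.7700 + 0.1300i → escape time 4
(row=3, col=1): c = -1.4400 + 0.1300i → escape time 8
(row=3, col=2): c = -1.1100 + 0.1300i → escape time 8
(row=3, col=3): c = -0.7800 + 0.1300i → escape time 8
(row=3, col=4): c = -0.4500 + 0.1300i → escape time 8
(row=3, col=5): c = -0.1200 + 0.1300i → escape time 8

Answer: 112222
123347
334588
488888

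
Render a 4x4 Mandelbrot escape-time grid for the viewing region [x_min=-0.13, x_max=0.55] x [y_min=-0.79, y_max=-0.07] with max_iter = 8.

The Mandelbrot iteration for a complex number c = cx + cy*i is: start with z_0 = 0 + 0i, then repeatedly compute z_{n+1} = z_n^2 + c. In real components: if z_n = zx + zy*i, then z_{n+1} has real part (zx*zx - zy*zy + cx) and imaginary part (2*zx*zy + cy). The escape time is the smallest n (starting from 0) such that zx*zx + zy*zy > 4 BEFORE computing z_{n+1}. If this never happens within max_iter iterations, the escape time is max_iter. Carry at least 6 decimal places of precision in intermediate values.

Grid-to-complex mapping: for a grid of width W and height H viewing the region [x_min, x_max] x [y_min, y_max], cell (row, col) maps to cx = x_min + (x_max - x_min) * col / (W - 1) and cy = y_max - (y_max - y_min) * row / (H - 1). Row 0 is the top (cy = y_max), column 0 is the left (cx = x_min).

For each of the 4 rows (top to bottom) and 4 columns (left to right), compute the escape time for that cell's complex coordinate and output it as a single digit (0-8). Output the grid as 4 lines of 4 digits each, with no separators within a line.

(row=0, col=0): c = -0.1300 + -0.0700i → escape time 8
(row=0, col=1): c = 0.0967 + -0.0700i → escape time 8
(row=0, col=2): c = 0.3233 + -0.0700i → escape time 8
(row=0, col=3): c = 0.5500 + -0.0700i → escape time 4
(row=1, col=0): c = -0.1300 + -0.3100i → escape time 8
(row=1, col=1): c = 0.0967 + -0.3100i → escape time 8
(row=1, col=2): c = 0.3233 + -0.3100i → escape time 8
(row=1, col=3): c = 0.5500 + -0.3100i → escape time 4
(row=2, col=0): c = -0.1300 + -0.5500i → escape time 8
(row=2, col=1): c = 0.0967 + -0.5500i → escape time 8
(row=2, col=2): c = 0.3233 + -0.5500i → escape time 8
(row=2, col=3): c = 0.5500 + -0.5500i → escape time 4
(row=3, col=0): c = -0.1300 + -0.7900i → escape time 8
(row=3, col=1): c = 0.0967 + -0.7900i → escape time 6
(row=3, col=2): c = 0.3233 + -0.7900i → escape time 4
(row=3, col=3): c = 0.5500 + -0.7900i → escape time 3

Answer: 8884
8884
8884
8643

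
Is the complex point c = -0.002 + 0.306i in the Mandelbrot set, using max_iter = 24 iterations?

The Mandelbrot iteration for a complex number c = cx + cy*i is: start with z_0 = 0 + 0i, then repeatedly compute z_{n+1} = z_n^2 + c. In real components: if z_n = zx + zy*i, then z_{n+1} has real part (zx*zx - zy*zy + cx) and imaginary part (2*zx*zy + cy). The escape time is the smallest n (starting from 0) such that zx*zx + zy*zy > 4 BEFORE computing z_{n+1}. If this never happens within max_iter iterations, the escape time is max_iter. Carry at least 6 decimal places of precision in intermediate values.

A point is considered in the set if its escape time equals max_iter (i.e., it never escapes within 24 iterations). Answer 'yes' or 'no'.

z_0 = 0 + 0i, c = -0.0020 + 0.3060i
Iter 1: z = -0.0020 + 0.3060i, |z|^2 = 0.0936
Iter 2: z = -0.0956 + 0.3048i, |z|^2 = 0.1020
Iter 3: z = -0.0857 + 0.2477i, |z|^2 = 0.0687
Iter 4: z = -0.0560 + 0.2635i, |z|^2 = 0.0726
Iter 5: z = -0.0683 + 0.2765i, |z|^2 = 0.0811
Iter 6: z = -0.0738 + 0.2682i, |z|^2 = 0.0774
Iter 7: z = -0.0685 + 0.2664i, |z|^2 = 0.0757
Iter 8: z = -0.0683 + 0.2695i, |z|^2 = 0.0773
Iter 9: z = -0.0700 + 0.2692i, |z|^2 = 0.0774
Iter 10: z = -0.0696 + 0.2683i, |z|^2 = 0.0768
Iter 11: z = -0.0692 + 0.2687i, |z|^2 = 0.0770
Iter 12: z = -0.0694 + 0.2688i, |z|^2 = 0.0771
Iter 13: z = -0.0695 + 0.2687i, |z|^2 = 0.0770
Iter 14: z = -0.0694 + 0.2687i, |z|^2 = 0.0770
Iter 15: z = -0.0694 + 0.2687i, |z|^2 = 0.0770
Iter 16: z = -0.0694 + 0.2687i, |z|^2 = 0.0770
Iter 17: z = -0.0694 + 0.2687i, |z|^2 = 0.0770
Iter 18: z = -0.0694 + 0.2687i, |z|^2 = 0.0770
Iter 19: z = -0.0694 + 0.2687i, |z|^2 = 0.0770
Iter 20: z = -0.0694 + 0.2687i, |z|^2 = 0.0770
Iter 21: z = -0.0694 + 0.2687i, |z|^2 = 0.0770
Iter 22: z = -0.0694 + 0.2687i, |z|^2 = 0.0770
Iter 23: z = -0.0694 + 0.2687i, |z|^2 = 0.0770
Did not escape in 24 iterations → in set

Answer: yes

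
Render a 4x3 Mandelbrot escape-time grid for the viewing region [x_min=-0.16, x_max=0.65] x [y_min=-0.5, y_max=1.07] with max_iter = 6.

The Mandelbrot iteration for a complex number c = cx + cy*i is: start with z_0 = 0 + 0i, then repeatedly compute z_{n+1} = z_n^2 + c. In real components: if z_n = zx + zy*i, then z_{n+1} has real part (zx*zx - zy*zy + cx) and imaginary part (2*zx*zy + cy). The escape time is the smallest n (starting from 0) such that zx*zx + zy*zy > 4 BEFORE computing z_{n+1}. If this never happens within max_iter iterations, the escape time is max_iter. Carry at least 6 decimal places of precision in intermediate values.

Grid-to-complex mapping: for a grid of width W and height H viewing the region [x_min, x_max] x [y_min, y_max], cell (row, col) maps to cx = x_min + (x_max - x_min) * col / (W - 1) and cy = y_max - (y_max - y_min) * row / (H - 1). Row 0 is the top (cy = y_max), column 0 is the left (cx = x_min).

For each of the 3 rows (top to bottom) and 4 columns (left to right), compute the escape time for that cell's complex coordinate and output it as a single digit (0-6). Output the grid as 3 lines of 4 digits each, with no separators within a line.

(row=0, col=0): c = -0.1600 + 1.0700i → escape time 6
(row=0, col=1): c = 0.1100 + 1.0700i → escape time 4
(row=0, col=2): c = 0.3800 + 1.0700i → escape time 3
(row=0, col=3): c = 0.6500 + 1.0700i → escape time 2
(row=1, col=0): c = -0.1600 + 0.2850i → escape time 6
(row=1, col=1): c = 0.1100 + 0.2850i → escape time 6
(row=1, col=2): c = 0.3800 + 0.2850i → escape time 6
(row=1, col=3): c = 0.6500 + 0.2850i → escape time 4
(row=2, col=0): c = -0.1600 + -0.5000i → escape time 6
(row=2, col=1): c = 0.1100 + -0.5000i → escape time 6
(row=2, col=2): c = 0.3800 + -0.5000i → escape time 6
(row=2, col=3): c = 0.6500 + -0.5000i → escape time 3

Answer: 6432
6664
6663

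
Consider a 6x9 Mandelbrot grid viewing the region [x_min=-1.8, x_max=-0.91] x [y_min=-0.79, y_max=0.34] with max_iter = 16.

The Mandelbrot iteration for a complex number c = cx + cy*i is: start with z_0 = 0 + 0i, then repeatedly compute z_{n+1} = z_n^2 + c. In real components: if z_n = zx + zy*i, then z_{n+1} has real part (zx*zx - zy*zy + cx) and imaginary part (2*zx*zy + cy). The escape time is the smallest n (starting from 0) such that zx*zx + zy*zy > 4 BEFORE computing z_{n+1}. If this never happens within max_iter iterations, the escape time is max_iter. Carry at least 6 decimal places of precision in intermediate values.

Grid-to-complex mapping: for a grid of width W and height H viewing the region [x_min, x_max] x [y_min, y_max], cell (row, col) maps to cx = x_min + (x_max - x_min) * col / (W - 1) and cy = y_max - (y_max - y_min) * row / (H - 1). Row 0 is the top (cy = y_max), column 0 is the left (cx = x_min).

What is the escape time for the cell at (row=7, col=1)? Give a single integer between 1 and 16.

z_0 = 0 + 0i, c = -1.6220 + -0.6488i
Iter 1: z = -1.6220 + -0.6488i, |z|^2 = 3.0518
Iter 2: z = 0.5880 + 1.4558i, |z|^2 = 2.4651
Iter 3: z = -3.3956 + 1.0633i, |z|^2 = 12.6606
Escaped at iteration 3

Answer: 3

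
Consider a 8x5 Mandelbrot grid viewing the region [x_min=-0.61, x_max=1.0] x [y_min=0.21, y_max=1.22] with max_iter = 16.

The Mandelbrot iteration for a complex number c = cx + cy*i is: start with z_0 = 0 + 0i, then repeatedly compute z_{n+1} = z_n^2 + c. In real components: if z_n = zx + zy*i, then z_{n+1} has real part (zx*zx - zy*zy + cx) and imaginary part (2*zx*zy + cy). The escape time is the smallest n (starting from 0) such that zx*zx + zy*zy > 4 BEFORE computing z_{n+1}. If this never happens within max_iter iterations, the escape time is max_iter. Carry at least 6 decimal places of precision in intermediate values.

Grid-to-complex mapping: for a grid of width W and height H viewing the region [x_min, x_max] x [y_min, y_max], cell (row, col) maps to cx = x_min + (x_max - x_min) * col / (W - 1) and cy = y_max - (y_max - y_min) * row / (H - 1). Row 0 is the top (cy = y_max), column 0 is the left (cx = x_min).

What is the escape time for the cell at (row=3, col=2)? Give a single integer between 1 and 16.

Answer: 16

Derivation:
z_0 = 0 + 0i, c = -0.1500 + 0.4625i
Iter 1: z = -0.1500 + 0.4625i, |z|^2 = 0.2364
Iter 2: z = -0.3414 + 0.3237i, |z|^2 = 0.2214
Iter 3: z = -0.1383 + 0.2414i, |z|^2 = 0.0774
Iter 4: z = -0.1892 + 0.3957i, |z|^2 = 0.1924
Iter 5: z = -0.2708 + 0.3128i, |z|^2 = 0.1712
Iter 6: z = -0.1745 + 0.2931i, |z|^2 = 0.1163
Iter 7: z = -0.2055 + 0.3602i, |z|^2 = 0.1720
Iter 8: z = -0.2375 + 0.3145i, |z|^2 = 0.1553
Iter 9: z = -0.1925 + 0.3131i, |z|^2 = 0.1351
Iter 10: z = -0.2110 + 0.3420i, |z|^2 = 0.1615
Iter 11: z = -0.2224 + 0.3182i, |z|^2 = 0.1507
Iter 12: z = -0.2018 + 0.3209i, |z|^2 = 0.1437
Iter 13: z = -0.2123 + 0.3330i, |z|^2 = 0.1559
Iter 14: z = -0.2158 + 0.3211i, |z|^2 = 0.1497
Iter 15: z = -0.2065 + 0.3239i, |z|^2 = 0.1476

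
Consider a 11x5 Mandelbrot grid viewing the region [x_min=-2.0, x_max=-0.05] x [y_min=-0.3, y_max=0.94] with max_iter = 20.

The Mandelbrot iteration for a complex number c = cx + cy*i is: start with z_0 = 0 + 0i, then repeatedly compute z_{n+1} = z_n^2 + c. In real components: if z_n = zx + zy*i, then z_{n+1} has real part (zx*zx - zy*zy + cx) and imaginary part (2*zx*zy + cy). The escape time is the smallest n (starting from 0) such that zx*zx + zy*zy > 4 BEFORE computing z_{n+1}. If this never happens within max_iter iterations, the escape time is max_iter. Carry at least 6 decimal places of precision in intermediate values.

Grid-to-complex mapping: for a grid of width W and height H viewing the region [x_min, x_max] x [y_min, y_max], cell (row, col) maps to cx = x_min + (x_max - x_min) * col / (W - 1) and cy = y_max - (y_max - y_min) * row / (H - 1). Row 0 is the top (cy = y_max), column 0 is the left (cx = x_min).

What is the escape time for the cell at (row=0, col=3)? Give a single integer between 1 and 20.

Answer: 3

Derivation:
z_0 = 0 + 0i, c = -1.4150 + 0.9400i
Iter 1: z = -1.4150 + 0.9400i, |z|^2 = 2.8858
Iter 2: z = -0.2964 + -1.7202i, |z|^2 = 3.0469
Iter 3: z = -4.2862 + 1.9596i, |z|^2 = 22.2122
Escaped at iteration 3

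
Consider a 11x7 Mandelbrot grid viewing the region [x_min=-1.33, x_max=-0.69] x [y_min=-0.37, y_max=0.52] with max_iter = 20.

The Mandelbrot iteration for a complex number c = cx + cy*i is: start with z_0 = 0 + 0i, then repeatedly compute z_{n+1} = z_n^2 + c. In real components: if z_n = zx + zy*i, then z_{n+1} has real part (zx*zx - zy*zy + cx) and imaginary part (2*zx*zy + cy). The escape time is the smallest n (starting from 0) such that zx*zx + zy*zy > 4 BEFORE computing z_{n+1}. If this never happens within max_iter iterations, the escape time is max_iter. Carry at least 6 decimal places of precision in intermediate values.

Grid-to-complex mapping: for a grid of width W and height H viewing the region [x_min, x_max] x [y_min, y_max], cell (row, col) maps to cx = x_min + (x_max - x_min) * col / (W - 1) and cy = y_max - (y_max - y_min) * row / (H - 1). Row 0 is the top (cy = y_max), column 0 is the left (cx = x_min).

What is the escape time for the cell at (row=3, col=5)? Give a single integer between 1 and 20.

Answer: 20

Derivation:
z_0 = 0 + 0i, c = -1.0100 + 0.0750i
Iter 1: z = -1.0100 + 0.0750i, |z|^2 = 1.0257
Iter 2: z = 0.0045 + -0.0765i, |z|^2 = 0.0059
Iter 3: z = -1.0158 + 0.0743i, |z|^2 = 1.0374
Iter 4: z = 0.0164 + -0.0760i, |z|^2 = 0.0060
Iter 5: z = -1.0155 + 0.0725i, |z|^2 = 1.0365
Iter 6: z = 0.0160 + -0.0723i, |z|^2 = 0.0055
Iter 7: z = -1.0150 + 0.0727i, |z|^2 = 1.0354
Iter 8: z = 0.0149 + -0.0726i, |z|^2 = 0.0055
Iter 9: z = -1.0150 + 0.0728i, |z|^2 = 1.0356
Iter 10: z = 0.0150 + -0.0729i, |z|^2 = 0.0055
Iter 11: z = -1.0151 + 0.0728i, |z|^2 = 1.0357
Iter 12: z = 0.0151 + -0.0728i, |z|^2 = 0.0055
Iter 13: z = -1.0151 + 0.0728i, |z|^2 = 1.0357
Iter 14: z = 0.0151 + -0.0728i, |z|^2 = 0.0055
Iter 15: z = -1.0151 + 0.0728i, |z|^2 = 1.0357
Iter 16: z = 0.0151 + -0.0728i, |z|^2 = 0.0055
Iter 17: z = -1.0151 + 0.0728i, |z|^2 = 1.0357
Iter 18: z = 0.0151 + -0.0728i, |z|^2 = 0.0055
Iter 19: z = -1.0151 + 0.0728i, |z|^2 = 1.0357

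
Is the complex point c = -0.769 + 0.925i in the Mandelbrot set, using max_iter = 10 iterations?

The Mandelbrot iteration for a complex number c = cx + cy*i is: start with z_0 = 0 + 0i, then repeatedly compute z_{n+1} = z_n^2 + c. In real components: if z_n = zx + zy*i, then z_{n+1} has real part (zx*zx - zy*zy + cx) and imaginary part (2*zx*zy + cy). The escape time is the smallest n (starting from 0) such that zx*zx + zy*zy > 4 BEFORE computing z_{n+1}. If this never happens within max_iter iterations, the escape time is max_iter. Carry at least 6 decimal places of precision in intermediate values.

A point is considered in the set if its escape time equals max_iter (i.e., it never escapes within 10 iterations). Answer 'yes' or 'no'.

Answer: no

Derivation:
z_0 = 0 + 0i, c = -0.7690 + 0.9250i
Iter 1: z = -0.7690 + 0.9250i, |z|^2 = 1.4470
Iter 2: z = -1.0333 + -0.4977i, |z|^2 = 1.3153
Iter 3: z = 0.0510 + 1.9534i, |z|^2 = 3.8184
Iter 4: z = -4.5822 + 1.1242i, |z|^2 = 22.2603
Escaped at iteration 4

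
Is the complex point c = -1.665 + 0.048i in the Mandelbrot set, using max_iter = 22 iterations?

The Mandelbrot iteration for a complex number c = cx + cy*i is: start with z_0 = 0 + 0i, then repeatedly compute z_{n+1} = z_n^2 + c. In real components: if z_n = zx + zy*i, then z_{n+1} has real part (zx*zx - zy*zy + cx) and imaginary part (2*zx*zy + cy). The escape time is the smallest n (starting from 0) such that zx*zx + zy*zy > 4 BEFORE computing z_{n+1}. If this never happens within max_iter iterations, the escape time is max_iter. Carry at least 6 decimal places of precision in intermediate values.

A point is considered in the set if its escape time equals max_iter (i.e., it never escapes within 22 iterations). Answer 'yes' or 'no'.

Answer: no

Derivation:
z_0 = 0 + 0i, c = -1.6650 + 0.0480i
Iter 1: z = -1.6650 + 0.0480i, |z|^2 = 2.7745
Iter 2: z = 1.1049 + -0.1118i, |z|^2 = 1.2334
Iter 3: z = -0.4567 + -0.1991i, |z|^2 = 0.2482
Iter 4: z = -1.4961 + 0.2299i, |z|^2 = 2.2912
Iter 5: z = 0.5205 + -0.6399i, |z|^2 = 0.6804
Iter 6: z = -1.8035 + -0.6182i, |z|^2 = 3.6347
Iter 7: z = 1.2054 + 2.2777i, |z|^2 = 6.6408
Escaped at iteration 7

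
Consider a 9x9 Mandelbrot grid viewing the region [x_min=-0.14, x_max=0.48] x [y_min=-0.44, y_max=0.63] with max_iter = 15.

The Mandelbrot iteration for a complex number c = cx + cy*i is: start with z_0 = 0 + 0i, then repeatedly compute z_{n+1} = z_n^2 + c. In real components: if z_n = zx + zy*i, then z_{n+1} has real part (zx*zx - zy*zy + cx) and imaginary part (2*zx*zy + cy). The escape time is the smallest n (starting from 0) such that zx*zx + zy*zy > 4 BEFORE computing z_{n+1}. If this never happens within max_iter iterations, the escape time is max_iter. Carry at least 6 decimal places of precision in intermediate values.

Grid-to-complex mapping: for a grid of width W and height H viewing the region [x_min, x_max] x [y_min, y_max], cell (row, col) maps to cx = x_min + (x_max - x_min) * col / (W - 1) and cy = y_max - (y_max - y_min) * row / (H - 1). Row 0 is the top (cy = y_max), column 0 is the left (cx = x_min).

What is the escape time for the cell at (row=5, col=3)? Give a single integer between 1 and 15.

z_0 = 0 + 0i, c = 0.0925 + -0.0388i
Iter 1: z = 0.0925 + -0.0388i, |z|^2 = 0.0101
Iter 2: z = 0.0996 + -0.0459i, |z|^2 = 0.0120
Iter 3: z = 0.1003 + -0.0479i, |z|^2 = 0.0124
Iter 4: z = 0.1003 + -0.0484i, |z|^2 = 0.0124
Iter 5: z = 0.1002 + -0.0484i, |z|^2 = 0.0124
Iter 6: z = 0.1002 + -0.0485i, |z|^2 = 0.0124
Iter 7: z = 0.1002 + -0.0485i, |z|^2 = 0.0124
Iter 8: z = 0.1002 + -0.0485i, |z|^2 = 0.0124
Iter 9: z = 0.1002 + -0.0485i, |z|^2 = 0.0124
Iter 10: z = 0.1002 + -0.0485i, |z|^2 = 0.0124
Iter 11: z = 0.1002 + -0.0485i, |z|^2 = 0.0124
Iter 12: z = 0.1002 + -0.0485i, |z|^2 = 0.0124
Iter 13: z = 0.1002 + -0.0485i, |z|^2 = 0.0124
Iter 14: z = 0.1002 + -0.0485i, |z|^2 = 0.0124

Answer: 15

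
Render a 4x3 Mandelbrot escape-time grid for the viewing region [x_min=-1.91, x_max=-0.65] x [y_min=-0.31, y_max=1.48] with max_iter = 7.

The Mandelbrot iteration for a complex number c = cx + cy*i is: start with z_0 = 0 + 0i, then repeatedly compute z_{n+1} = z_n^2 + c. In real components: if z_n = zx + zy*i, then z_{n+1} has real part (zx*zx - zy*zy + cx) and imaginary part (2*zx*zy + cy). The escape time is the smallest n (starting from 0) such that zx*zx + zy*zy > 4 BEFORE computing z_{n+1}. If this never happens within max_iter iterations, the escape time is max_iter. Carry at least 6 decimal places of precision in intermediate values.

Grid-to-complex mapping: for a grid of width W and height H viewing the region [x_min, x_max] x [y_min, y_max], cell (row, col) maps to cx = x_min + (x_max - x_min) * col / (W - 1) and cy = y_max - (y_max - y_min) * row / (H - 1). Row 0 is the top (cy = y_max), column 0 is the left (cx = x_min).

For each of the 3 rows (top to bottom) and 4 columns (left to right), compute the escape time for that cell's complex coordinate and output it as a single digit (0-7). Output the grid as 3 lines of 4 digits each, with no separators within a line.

(row=0, col=0): c = -1.9100 + 1.4800i → escape time 1
(row=0, col=1): c = -1.4900 + 1.4800i → escape time 1
(row=0, col=2): c = -1.0700 + 1.4800i → escape time 2
(row=0, col=3): c = -0.6500 + 1.4800i → escape time 2
(row=1, col=0): c = -1.9100 + 0.5850i → escape time 2
(row=1, col=1): c = -1.4900 + 0.5850i → escape time 3
(row=1, col=2): c = -1.0700 + 0.5850i → escape time 4
(row=1, col=3): c = -0.6500 + 0.5850i → escape time 7
(row=2, col=0): c = -1.9100 + -0.3100i → escape time 3
(row=2, col=1): c = -1.4900 + -0.3100i → escape time 5
(row=2, col=2): c = -1.0700 + -0.3100i → escape time 7
(row=2, col=3): c = -0.6500 + -0.3100i → escape time 7

Answer: 1122
2347
3577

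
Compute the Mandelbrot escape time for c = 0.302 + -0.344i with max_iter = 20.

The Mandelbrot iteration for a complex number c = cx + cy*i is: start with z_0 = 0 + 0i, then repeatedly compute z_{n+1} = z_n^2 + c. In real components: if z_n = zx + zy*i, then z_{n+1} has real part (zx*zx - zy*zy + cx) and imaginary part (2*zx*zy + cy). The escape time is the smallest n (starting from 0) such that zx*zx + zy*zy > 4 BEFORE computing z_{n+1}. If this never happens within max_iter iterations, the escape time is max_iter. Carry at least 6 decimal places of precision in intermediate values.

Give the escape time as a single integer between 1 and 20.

z_0 = 0 + 0i, c = 0.3020 + -0.3440i
Iter 1: z = 0.3020 + -0.3440i, |z|^2 = 0.2095
Iter 2: z = 0.2749 + -0.5518i, |z|^2 = 0.3800
Iter 3: z = 0.0731 + -0.6473i, |z|^2 = 0.4244
Iter 4: z = -0.1117 + -0.4386i, |z|^2 = 0.2049
Iter 5: z = 0.1221 + -0.2460i, |z|^2 = 0.0754
Iter 6: z = 0.2564 + -0.4041i, |z|^2 = 0.2290
Iter 7: z = 0.2045 + -0.5512i, |z|^2 = 0.3456
Iter 8: z = 0.0400 + -0.5694i, |z|^2 = 0.3258
Iter 9: z = -0.0206 + -0.3895i, |z|^2 = 0.1522
Iter 10: z = 0.1507 + -0.3279i, |z|^2 = 0.1303
Iter 11: z = 0.2172 + -0.4428i, |z|^2 = 0.2433
Iter 12: z = 0.1531 + -0.5363i, |z|^2 = 0.3111
Iter 13: z = 0.0378 + -0.5082i, |z|^2 = 0.2597
Iter 14: z = 0.0452 + -0.3824i, |z|^2 = 0.1483
Iter 15: z = 0.1578 + -0.3786i, |z|^2 = 0.1682
Iter 16: z = 0.1836 + -0.4635i, |z|^2 = 0.2485
Iter 17: z = 0.1209 + -0.5142i, |z|^2 = 0.2790
Iter 18: z = 0.0522 + -0.4683i, |z|^2 = 0.2221
Iter 19: z = 0.0854 + -0.3929i, |z|^2 = 0.1617

Answer: 20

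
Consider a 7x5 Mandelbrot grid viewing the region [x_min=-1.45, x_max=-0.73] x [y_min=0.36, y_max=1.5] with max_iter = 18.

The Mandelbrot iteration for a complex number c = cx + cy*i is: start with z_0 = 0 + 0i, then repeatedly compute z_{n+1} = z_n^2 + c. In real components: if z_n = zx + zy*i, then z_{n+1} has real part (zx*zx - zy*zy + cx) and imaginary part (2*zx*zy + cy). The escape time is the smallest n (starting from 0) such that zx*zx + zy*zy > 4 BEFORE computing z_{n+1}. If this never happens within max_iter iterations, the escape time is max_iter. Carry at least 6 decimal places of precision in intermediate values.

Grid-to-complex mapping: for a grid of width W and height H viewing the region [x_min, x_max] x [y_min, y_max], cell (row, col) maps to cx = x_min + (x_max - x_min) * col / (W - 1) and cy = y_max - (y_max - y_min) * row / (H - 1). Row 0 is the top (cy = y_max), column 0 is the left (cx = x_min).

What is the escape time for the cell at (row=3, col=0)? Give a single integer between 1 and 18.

z_0 = 0 + 0i, c = -1.4500 + 0.6450i
Iter 1: z = -1.4500 + 0.6450i, |z|^2 = 2.5185
Iter 2: z = 0.2365 + -1.2255i, |z|^2 = 1.5578
Iter 3: z = -2.8959 + 0.0654i, |z|^2 = 8.3907
Escaped at iteration 3

Answer: 3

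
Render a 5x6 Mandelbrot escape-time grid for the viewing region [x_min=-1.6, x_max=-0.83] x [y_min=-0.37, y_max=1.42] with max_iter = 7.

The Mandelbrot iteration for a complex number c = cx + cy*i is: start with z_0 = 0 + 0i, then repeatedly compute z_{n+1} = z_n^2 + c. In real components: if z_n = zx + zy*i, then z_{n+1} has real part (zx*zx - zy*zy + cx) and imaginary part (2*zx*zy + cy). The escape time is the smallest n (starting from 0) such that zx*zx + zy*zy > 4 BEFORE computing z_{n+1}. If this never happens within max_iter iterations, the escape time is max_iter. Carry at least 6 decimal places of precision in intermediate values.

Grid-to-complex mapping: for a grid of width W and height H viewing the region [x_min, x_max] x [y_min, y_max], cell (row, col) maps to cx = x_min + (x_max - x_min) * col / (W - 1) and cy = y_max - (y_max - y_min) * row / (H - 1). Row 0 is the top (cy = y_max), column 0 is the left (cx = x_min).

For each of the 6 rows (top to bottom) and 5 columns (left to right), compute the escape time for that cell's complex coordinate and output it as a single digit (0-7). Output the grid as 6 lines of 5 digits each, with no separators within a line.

Answer: 12222
22333
33344
45777
77777
45777

Derivation:
(row=0, col=0): c = -1.6000 + 1.4200i → escape time 1
(row=0, col=1): c = -1.4075 + 1.4200i → escape time 2
(row=0, col=2): c = -1.2150 + 1.4200i → escape time 2
(row=0, col=3): c = -1.0225 + 1.4200i → escape time 2
(row=0, col=4): c = -0.8300 + 1.4200i → escape time 2
(row=1, col=0): c = -1.6000 + 1.0620i → escape time 2
(row=1, col=1): c = -1.4075 + 1.0620i → escape time 2
(row=1, col=2): c = -1.2150 + 1.0620i → escape time 3
(row=1, col=3): c = -1.0225 + 1.0620i → escape time 3
(row=1, col=4): c = -0.8300 + 1.0620i → escape time 3
(row=2, col=0): c = -1.6000 + 0.7040i → escape time 3
(row=2, col=1): c = -1.4075 + 0.7040i → escape time 3
(row=2, col=2): c = -1.2150 + 0.7040i → escape time 3
(row=2, col=3): c = -1.0225 + 0.7040i → escape time 4
(row=2, col=4): c = -0.8300 + 0.7040i → escape time 4
(row=3, col=0): c = -1.6000 + 0.3460i → escape time 4
(row=3, col=1): c = -1.4075 + 0.3460i → escape time 5
(row=3, col=2): c = -1.2150 + 0.3460i → escape time 7
(row=3, col=3): c = -1.0225 + 0.3460i → escape time 7
(row=3, col=4): c = -0.8300 + 0.3460i → escape time 7
(row=4, col=0): c = -1.6000 + -0.0120i → escape time 7
(row=4, col=1): c = -1.4075 + -0.0120i → escape time 7
(row=4, col=2): c = -1.2150 + -0.0120i → escape time 7
(row=4, col=3): c = -1.0225 + -0.0120i → escape time 7
(row=4, col=4): c = -0.8300 + -0.0120i → escape time 7
(row=5, col=0): c = -1.6000 + -0.3700i → escape time 4
(row=5, col=1): c = -1.4075 + -0.3700i → escape time 5
(row=5, col=2): c = -1.2150 + -0.3700i → escape time 7
(row=5, col=3): c = -1.0225 + -0.3700i → escape time 7
(row=5, col=4): c = -0.8300 + -0.3700i → escape time 7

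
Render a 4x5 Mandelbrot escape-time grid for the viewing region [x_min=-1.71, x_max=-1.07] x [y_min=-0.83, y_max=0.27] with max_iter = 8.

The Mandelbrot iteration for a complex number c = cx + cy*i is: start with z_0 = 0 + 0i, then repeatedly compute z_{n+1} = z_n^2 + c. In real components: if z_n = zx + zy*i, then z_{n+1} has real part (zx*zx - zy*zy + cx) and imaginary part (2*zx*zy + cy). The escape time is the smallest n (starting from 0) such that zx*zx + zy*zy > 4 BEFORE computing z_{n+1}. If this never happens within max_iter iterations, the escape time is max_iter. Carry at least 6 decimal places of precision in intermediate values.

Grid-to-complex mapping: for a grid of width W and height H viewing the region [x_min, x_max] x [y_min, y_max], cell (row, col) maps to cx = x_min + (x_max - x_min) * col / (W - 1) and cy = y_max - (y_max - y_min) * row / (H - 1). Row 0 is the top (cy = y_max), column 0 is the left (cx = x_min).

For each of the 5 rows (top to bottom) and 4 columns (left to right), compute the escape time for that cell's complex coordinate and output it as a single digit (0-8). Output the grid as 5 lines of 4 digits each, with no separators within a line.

Answer: 4588
8888
4588
3335
2333

Derivation:
(row=0, col=0): c = -1.7100 + 0.2700i → escape time 4
(row=0, col=1): c = -1.4967 + 0.2700i → escape time 5
(row=0, col=2): c = -1.2833 + 0.2700i → escape time 8
(row=0, col=3): c = -1.0700 + 0.2700i → escape time 8
(row=1, col=0): c = -1.7100 + -0.0050i → escape time 8
(row=1, col=1): c = -1.4967 + -0.0050i → escape time 8
(row=1, col=2): c = -1.2833 + -0.0050i → escape time 8
(row=1, col=3): c = -1.0700 + -0.0050i → escape time 8
(row=2, col=0): c = -1.7100 + -0.2800i → escape time 4
(row=2, col=1): c = -1.4967 + -0.2800i → escape time 5
(row=2, col=2): c = -1.2833 + -0.2800i → escape time 8
(row=2, col=3): c = -1.0700 + -0.2800i → escape time 8
(row=3, col=0): c = -1.7100 + -0.5550i → escape time 3
(row=3, col=1): c = -1.4967 + -0.5550i → escape time 3
(row=3, col=2): c = -1.2833 + -0.5550i → escape time 3
(row=3, col=3): c = -1.0700 + -0.5550i → escape time 5
(row=4, col=0): c = -1.7100 + -0.8300i → escape time 2
(row=4, col=1): c = -1.4967 + -0.8300i → escape time 3
(row=4, col=2): c = -1.2833 + -0.8300i → escape time 3
(row=4, col=3): c = -1.0700 + -0.8300i → escape time 3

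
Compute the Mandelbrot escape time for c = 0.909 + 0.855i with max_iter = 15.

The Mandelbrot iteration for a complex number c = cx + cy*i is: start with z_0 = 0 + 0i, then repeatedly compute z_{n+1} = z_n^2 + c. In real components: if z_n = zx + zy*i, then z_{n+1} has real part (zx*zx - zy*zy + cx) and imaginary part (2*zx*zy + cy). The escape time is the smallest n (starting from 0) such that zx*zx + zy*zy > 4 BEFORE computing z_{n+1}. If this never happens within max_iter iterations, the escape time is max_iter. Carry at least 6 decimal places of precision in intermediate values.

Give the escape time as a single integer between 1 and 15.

z_0 = 0 + 0i, c = 0.9090 + 0.8550i
Iter 1: z = 0.9090 + 0.8550i, |z|^2 = 1.5573
Iter 2: z = 1.0043 + 2.4094i, |z|^2 = 6.8137
Escaped at iteration 2

Answer: 2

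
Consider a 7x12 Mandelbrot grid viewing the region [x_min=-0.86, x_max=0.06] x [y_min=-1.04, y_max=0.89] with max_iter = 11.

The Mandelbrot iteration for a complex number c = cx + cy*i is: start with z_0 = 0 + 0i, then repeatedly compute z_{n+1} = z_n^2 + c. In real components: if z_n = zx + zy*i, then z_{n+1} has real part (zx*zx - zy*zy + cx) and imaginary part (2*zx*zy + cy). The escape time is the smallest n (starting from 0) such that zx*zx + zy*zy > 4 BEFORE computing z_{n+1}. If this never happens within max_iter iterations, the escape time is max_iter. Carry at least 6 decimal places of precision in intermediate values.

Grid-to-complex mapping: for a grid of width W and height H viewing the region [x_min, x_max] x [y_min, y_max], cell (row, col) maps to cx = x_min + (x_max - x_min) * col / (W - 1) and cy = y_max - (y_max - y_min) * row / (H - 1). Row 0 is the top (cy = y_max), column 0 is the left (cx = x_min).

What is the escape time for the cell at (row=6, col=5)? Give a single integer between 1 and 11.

z_0 = 0 + 0i, c = -0.0933 + -0.1627i
Iter 1: z = -0.0933 + -0.1627i, |z|^2 = 0.0352
Iter 2: z = -0.1111 + -0.1324i, |z|^2 = 0.0299
Iter 3: z = -0.0985 + -0.1333i, |z|^2 = 0.0275
Iter 4: z = -0.1014 + -0.1365i, |z|^2 = 0.0289
Iter 5: z = -0.1017 + -0.1351i, |z|^2 = 0.0286
Iter 6: z = -0.1012 + -0.1353i, |z|^2 = 0.0285
Iter 7: z = -0.1014 + -0.1353i, |z|^2 = 0.0286
Iter 8: z = -0.1014 + -0.1353i, |z|^2 = 0.0286
Iter 9: z = -0.1014 + -0.1353i, |z|^2 = 0.0286
Iter 10: z = -0.1014 + -0.1353i, |z|^2 = 0.0286

Answer: 11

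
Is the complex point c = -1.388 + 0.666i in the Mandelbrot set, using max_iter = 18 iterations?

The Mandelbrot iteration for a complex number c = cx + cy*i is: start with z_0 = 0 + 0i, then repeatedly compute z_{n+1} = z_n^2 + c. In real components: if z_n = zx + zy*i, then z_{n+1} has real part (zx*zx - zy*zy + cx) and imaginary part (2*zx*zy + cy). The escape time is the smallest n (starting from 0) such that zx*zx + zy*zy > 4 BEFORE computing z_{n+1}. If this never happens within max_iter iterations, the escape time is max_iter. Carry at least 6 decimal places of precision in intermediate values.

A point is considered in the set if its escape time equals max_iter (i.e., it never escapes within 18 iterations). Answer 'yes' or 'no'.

z_0 = 0 + 0i, c = -1.3880 + 0.6660i
Iter 1: z = -1.3880 + 0.6660i, |z|^2 = 2.3701
Iter 2: z = 0.0950 + -1.1828i, |z|^2 = 1.4081
Iter 3: z = -2.7780 + 0.4413i, |z|^2 = 7.9122
Escaped at iteration 3

Answer: no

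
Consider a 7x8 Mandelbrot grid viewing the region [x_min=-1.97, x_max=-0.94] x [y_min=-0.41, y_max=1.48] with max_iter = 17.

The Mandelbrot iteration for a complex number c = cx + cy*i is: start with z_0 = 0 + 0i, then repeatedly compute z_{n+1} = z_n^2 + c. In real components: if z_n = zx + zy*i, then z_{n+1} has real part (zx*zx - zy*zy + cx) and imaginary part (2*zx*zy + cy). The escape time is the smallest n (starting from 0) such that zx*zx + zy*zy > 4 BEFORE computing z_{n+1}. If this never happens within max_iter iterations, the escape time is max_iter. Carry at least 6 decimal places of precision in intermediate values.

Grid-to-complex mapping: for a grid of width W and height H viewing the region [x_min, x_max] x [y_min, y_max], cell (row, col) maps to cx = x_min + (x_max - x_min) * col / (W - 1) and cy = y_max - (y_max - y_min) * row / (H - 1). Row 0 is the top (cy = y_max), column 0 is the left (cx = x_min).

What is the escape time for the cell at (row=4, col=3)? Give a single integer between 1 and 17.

Answer: 4

Derivation:
z_0 = 0 + 0i, c = -1.4550 + 0.4000i
Iter 1: z = -1.4550 + 0.4000i, |z|^2 = 2.2770
Iter 2: z = 0.5020 + -0.7640i, |z|^2 = 0.8357
Iter 3: z = -1.7867 + -0.3671i, |z|^2 = 3.3269
Iter 4: z = 1.6024 + 1.7118i, |z|^2 = 5.4978
Escaped at iteration 4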